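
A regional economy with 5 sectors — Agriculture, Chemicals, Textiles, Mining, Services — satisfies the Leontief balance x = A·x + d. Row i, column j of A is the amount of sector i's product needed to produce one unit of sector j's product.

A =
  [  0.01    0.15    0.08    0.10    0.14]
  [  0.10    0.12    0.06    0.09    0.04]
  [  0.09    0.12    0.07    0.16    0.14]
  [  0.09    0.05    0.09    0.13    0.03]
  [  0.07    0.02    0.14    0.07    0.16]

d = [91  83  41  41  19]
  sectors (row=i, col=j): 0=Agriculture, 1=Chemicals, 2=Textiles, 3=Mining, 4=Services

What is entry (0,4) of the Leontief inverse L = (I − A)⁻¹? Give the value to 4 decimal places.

L[0,4] = 0.2243

Form M = I − A:
  [  0.99   -0.15   -0.08   -0.10   -0.14]
  [ -0.10    0.88   -0.06   -0.09   -0.04]
  [ -0.09   -0.12    0.93   -0.16   -0.14]
  [ -0.09   -0.05   -0.09    0.87   -0.03]
  [ -0.07   -0.02   -0.14   -0.07    0.84]
Leontief inverse L = M⁻¹:
  [  1.0806    0.2222    0.1599    0.1946    0.2243]
  [  0.1550    1.1919    0.1234    0.1726    0.1093]
  [  0.1693    0.2091    1.1664    0.2751    0.2424]
  [  0.1428    0.1163    0.1520    1.2137    0.0980]
  [  0.1339    0.0914    0.2233    0.1673    1.2603]
Total output x = L · d:
  x_0 = 1.0806·91 + 0.2222·83 + 0.1599·41 + 0.1946·41 + 0.2243·19 = 135.5737
  x_1 = 0.1550·91 + 1.1919·83 + 0.1234·41 + 0.1726·41 + 0.1093·19 = 127.2501
  x_2 = 0.1693·91 + 0.2091·83 + 1.1664·41 + 0.2751·41 + 0.2424·19 = 96.4676
  x_3 = 0.1428·91 + 0.1163·83 + 0.1520·41 + 1.2137·41 + 0.0980·19 = 80.5037
  x_4 = 0.1339·91 + 0.0914·83 + 0.2233·41 + 0.1673·41 + 1.2603·19 = 59.7332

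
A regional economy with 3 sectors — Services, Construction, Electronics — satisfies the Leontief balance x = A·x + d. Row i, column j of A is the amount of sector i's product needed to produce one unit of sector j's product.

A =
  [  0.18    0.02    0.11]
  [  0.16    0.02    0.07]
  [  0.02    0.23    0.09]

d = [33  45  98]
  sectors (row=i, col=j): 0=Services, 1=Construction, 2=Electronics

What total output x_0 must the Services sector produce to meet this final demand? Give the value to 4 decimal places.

Form M = I − A:
  [  0.82   -0.02   -0.11]
  [ -0.16    0.98   -0.07]
  [ -0.02   -0.23    0.91]
Leontief inverse L = M⁻¹:
  [  1.2352    0.0614    0.1540]
  [  0.2074    1.0495    0.1058]
  [  0.0796    0.2666    1.1290]
Total output x = L · d:
  x_0 = 1.2352·33 + 0.0614·45 + 0.1540·98 = 58.6196
  x_1 = 0.2074·33 + 1.0495·45 + 0.1058·98 = 64.4365
  x_2 = 0.0796·33 + 0.2666·45 + 1.1290·98 = 125.2668

58.6196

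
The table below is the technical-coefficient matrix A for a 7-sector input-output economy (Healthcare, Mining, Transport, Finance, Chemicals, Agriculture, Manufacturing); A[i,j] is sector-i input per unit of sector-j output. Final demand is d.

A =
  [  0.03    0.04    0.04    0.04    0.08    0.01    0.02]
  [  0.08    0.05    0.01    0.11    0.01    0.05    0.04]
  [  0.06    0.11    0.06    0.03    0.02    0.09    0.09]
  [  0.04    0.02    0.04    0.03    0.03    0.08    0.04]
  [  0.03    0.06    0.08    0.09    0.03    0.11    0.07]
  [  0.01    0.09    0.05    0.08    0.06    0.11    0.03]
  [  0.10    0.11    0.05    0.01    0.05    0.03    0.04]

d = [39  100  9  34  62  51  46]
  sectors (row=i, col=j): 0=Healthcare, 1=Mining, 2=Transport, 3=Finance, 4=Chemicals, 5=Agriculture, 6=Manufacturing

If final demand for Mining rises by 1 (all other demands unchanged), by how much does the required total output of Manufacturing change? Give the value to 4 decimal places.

Form M = I − A:
  [  0.97   -0.04   -0.04   -0.04   -0.08   -0.01   -0.02]
  [ -0.08    0.95   -0.01   -0.11   -0.01   -0.05   -0.04]
  [ -0.06   -0.11    0.94   -0.03   -0.02   -0.09   -0.09]
  [ -0.04   -0.02   -0.04    0.97   -0.03   -0.08   -0.04]
  [ -0.03   -0.06   -0.08   -0.09    0.97   -0.11   -0.07]
  [ -0.01   -0.09   -0.05   -0.08   -0.06    0.89   -0.03]
  [ -0.10   -0.11   -0.05   -0.01   -0.05   -0.03    0.96]
Leontief inverse L = M⁻¹:
  [  1.0506    0.0673    0.0607    0.0655    0.0953    0.0408    0.0413]
  [  0.1050    1.0808    0.0324    0.1385    0.0331    0.0838    0.0611]
  [  0.0994    0.1623    1.0909    0.0734    0.0494    0.1374    0.1221]
  [  0.0606    0.0527    0.0615    1.0558    0.0496    0.1129    0.0604]
  [  0.0672    0.1135    0.1142    0.1322    1.0597    0.1651    0.1048]
  [  0.0424    0.1366    0.0810    0.1243    0.0856    1.1638    0.0620]
  [  0.1321    0.1500    0.0760    0.0483    0.0747    0.0671    1.0673]
Total output x = L · d:
  x_0 = 1.0506·39 + 0.0673·100 + 0.0607·9 + 0.0655·34 + 0.0953·62 + 0.0408·51 + 0.0413·46 = 60.3608
  x_1 = 0.1050·39 + 1.0808·100 + 0.0324·9 + 0.1385·34 + 0.0331·62 + 0.0838·51 + 0.0611·46 = 126.3111
  x_2 = 0.0994·39 + 0.1623·100 + 1.0909·9 + 0.0734·34 + 0.0494·62 + 0.1374·51 + 0.1221·46 = 48.1096
  x_3 = 0.0606·39 + 0.0527·100 + 0.0615·9 + 1.0558·34 + 0.0496·62 + 0.1129·51 + 0.0604·46 = 55.6971
  x_4 = 0.0672·39 + 0.1135·100 + 0.1142·9 + 0.1322·34 + 1.0597·62 + 0.1651·51 + 0.1048·46 = 98.4346
  x_5 = 0.0424·39 + 0.1366·100 + 0.0810·9 + 0.1243·34 + 0.0856·62 + 1.1638·51 + 0.0620·46 = 87.7842
  x_6 = 0.1321·39 + 0.1500·100 + 0.0760·9 + 0.0483·34 + 0.0747·62 + 0.0671·51 + 1.0673·46 = 79.6333
Δx_6 = L[6,1] · Δd_1 = 0.1500 · 1 = 0.1500

0.1500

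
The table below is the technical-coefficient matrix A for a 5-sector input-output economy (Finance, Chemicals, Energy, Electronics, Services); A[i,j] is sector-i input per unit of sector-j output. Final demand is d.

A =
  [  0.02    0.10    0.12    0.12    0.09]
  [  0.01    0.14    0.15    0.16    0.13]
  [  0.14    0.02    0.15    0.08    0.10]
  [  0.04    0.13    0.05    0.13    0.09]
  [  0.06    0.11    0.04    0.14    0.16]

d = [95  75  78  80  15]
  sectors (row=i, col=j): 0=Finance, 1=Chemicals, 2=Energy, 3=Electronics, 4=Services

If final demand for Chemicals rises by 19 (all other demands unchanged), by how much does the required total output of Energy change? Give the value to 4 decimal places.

Form M = I − A:
  [  0.98   -0.10   -0.12   -0.12   -0.09]
  [ -0.01    0.86   -0.15   -0.16   -0.13]
  [ -0.14   -0.02    0.85   -0.08   -0.10]
  [ -0.04   -0.13   -0.05    0.87   -0.09]
  [ -0.06   -0.11   -0.04   -0.14    0.84]
Leontief inverse L = M⁻¹:
  [  1.0735    0.1898    0.2079    0.2333    0.1941]
  [  0.0797    1.2594    0.2643    0.3101    0.2681]
  [  0.1996    0.1082    1.2450    0.1953    0.2073]
  [  0.0842    0.2260    0.1342    1.2461    0.1935]
  [  0.1106    0.2213    0.1311    0.2742    1.2816]
Total output x = L · d:
  x_0 = 1.0735·95 + 0.1898·75 + 0.2079·78 + 0.2333·80 + 0.1941·15 = 154.0020
  x_1 = 0.0797·95 + 1.2594·75 + 0.2643·78 + 0.3101·80 + 0.2681·15 = 151.4682
  x_2 = 0.1996·95 + 0.1082·75 + 1.2450·78 + 0.1953·80 + 0.2073·15 = 142.9172
  x_3 = 0.0842·95 + 0.2260·75 + 0.1342·78 + 1.2461·80 + 0.1935·15 = 138.0019
  x_4 = 0.1106·95 + 0.2213·75 + 0.1311·78 + 0.2742·80 + 1.2816·15 = 78.4983
Δx_2 = L[2,1] · Δd_1 = 0.1082 · 19 = 2.0557

2.0557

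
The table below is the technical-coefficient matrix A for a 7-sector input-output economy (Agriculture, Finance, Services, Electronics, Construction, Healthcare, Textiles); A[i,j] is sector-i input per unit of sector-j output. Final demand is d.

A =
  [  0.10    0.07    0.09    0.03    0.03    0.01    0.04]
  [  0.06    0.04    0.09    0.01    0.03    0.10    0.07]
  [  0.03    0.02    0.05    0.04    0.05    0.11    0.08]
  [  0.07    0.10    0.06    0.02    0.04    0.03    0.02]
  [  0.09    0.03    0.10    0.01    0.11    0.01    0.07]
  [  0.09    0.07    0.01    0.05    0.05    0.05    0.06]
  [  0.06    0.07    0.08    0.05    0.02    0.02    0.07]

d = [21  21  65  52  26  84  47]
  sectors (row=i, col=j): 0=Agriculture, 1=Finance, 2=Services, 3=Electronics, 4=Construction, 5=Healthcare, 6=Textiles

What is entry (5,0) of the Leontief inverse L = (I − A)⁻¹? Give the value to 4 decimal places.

Form M = I − A:
  [  0.90   -0.07   -0.09   -0.03   -0.03   -0.01   -0.04]
  [ -0.06    0.96   -0.09   -0.01   -0.03   -0.10   -0.07]
  [ -0.03   -0.02    0.95   -0.04   -0.05   -0.11   -0.08]
  [ -0.07   -0.10   -0.06    0.98   -0.04   -0.03   -0.02]
  [ -0.09   -0.03   -0.10   -0.01    0.89   -0.01   -0.07]
  [ -0.09   -0.07   -0.01   -0.05   -0.05    0.95   -0.06]
  [ -0.06   -0.07   -0.08   -0.05   -0.02   -0.02    0.93]
Leontief inverse L = M⁻¹:
  [  1.1409    0.1013    0.1334    0.0480    0.0556    0.0418    0.0761]
  [  0.1051    1.0751    0.1307    0.0326    0.0586    0.1334    0.1104]
  [  0.0742    0.0555    1.0884    0.0611    0.0786    0.1379    0.1171]
  [  0.1086    0.1283    0.0998    1.0356    0.0648    0.0607    0.0540]
  [  0.1378    0.0634    0.1515    0.0306    1.1451    0.0411    0.1132]
  [  0.1359    0.1060    0.0547    0.0680    0.0769    1.0765    0.0952]
  [  0.0996    0.1028    0.1219    0.0686    0.0445    0.0519    1.1059]
Total output x = L · d:
  x_0 = 1.1409·21 + 0.1013·21 + 0.1334·65 + 0.0480·52 + 0.0556·26 + 0.0418·84 + 0.0761·47 = 45.7859
  x_1 = 0.1051·21 + 1.0751·21 + 0.1307·65 + 0.0326·52 + 0.0586·26 + 0.1334·84 + 0.1104·47 = 52.8885
  x_2 = 0.0742·21 + 0.0555·21 + 1.0884·65 + 0.0611·52 + 0.0786·26 + 0.1379·84 + 0.1171·47 = 95.7727
  x_3 = 0.1086·21 + 0.1283·21 + 0.0998·65 + 1.0356·52 + 0.0648·26 + 0.0607·84 + 0.0540·47 = 74.6383
  x_4 = 0.1378·21 + 0.0634·21 + 0.1515·65 + 0.0306·52 + 1.1451·26 + 0.0411·84 + 0.1132·47 = 54.2115
  x_5 = 0.1359·21 + 0.1060·21 + 0.0547·65 + 0.0680·52 + 0.0769·26 + 1.0765·84 + 0.0952·47 = 109.0708
  x_6 = 0.0996·21 + 0.1028·21 + 0.1219·65 + 0.0686·52 + 0.0445·26 + 0.0519·84 + 1.1059·47 = 73.2352

L[5,0] = 0.1359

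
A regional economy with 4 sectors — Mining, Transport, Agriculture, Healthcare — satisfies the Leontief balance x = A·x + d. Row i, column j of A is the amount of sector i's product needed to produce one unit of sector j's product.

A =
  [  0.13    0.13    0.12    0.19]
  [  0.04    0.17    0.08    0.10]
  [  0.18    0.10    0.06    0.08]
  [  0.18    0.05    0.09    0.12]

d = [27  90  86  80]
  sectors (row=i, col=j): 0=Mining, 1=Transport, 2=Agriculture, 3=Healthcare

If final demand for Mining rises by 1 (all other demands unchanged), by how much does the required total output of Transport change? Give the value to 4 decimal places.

0.1241

Form M = I − A:
  [  0.87   -0.13   -0.12   -0.19]
  [ -0.04    0.83   -0.08   -0.10]
  [ -0.18   -0.10    0.94   -0.08]
  [ -0.18   -0.05   -0.09    0.88]
Leontief inverse L = M⁻¹:
  [  1.2715    0.2443    0.2139    0.3217]
  [  0.1241    1.2521    0.1398    0.1818]
  [  0.2819    0.1920    1.1339    0.1858]
  [  0.2960    0.1407    0.1677    1.2315]
Total output x = L · d:
  x_0 = 1.2715·27 + 0.2443·90 + 0.2139·86 + 0.3217·80 = 100.4522
  x_1 = 0.1241·27 + 1.2521·90 + 0.1398·86 + 0.1818·80 = 142.6012
  x_2 = 0.2819·27 + 0.1920·90 + 1.1339·86 + 0.1858·80 = 137.2652
  x_3 = 0.2960·27 + 0.1407·90 + 0.1677·86 + 1.2315·80 = 133.5970
Δx_1 = L[1,0] · Δd_0 = 0.1241 · 1 = 0.1241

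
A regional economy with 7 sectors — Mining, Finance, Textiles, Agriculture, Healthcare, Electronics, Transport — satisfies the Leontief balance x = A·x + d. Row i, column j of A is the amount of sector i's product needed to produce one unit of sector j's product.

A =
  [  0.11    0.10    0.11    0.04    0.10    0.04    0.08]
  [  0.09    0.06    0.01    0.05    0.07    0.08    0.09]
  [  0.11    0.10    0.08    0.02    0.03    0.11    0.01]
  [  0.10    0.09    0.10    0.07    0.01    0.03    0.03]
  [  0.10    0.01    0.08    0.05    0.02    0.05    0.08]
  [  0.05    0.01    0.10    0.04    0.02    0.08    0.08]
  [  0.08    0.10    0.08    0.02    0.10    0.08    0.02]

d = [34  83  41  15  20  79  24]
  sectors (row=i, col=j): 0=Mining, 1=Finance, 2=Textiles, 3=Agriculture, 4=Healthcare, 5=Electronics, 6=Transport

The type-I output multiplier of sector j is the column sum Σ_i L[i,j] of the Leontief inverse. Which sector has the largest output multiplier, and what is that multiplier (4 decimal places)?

Mining (2.1847)

Form M = I − A:
  [  0.89   -0.10   -0.11   -0.04   -0.10   -0.04   -0.08]
  [ -0.09    0.94   -0.01   -0.05   -0.07   -0.08   -0.09]
  [ -0.11   -0.10    0.92   -0.02   -0.03   -0.11   -0.01]
  [ -0.10   -0.09   -0.10    0.93   -0.01   -0.03   -0.03]
  [ -0.10   -0.01   -0.08   -0.05    0.98   -0.05   -0.08]
  [ -0.05   -0.01   -0.10   -0.04   -0.02    0.92   -0.08]
  [ -0.08   -0.10   -0.08   -0.02   -0.10   -0.08    0.98]
Leontief inverse L = M⁻¹:
  [  1.2118    0.1755    0.1945    0.0823    0.1598    0.1149    0.1420]
  [  0.1651    1.1153    0.0779    0.0838    0.1168    0.1347    0.1398]
  [  0.1875    0.1565    1.1475    0.0539    0.0759    0.1703    0.0631]
  [  0.1771    0.1513    0.1633    1.1028    0.0546    0.0859    0.0752]
  [  0.1686    0.0656    0.1429    0.0778    1.0616    0.1007    0.1185]
  [  0.1134    0.0602    0.1593    0.0657    0.0563    1.1314    0.1154]
  [  0.1612    0.1556    0.1484    0.0555    0.1452    0.1414    1.0745]
Total output x = L · d:
  x_0 = 1.2118·34 + 0.1755·83 + 0.1945·41 + 0.0823·15 + 0.1598·20 + 0.1149·79 + 0.1420·24 = 80.6598
  x_1 = 0.1651·34 + 1.1153·83 + 0.0779·41 + 0.0838·15 + 0.1168·20 + 0.1347·79 + 0.1398·24 = 118.9622
  x_2 = 0.1875·34 + 0.1565·83 + 1.1475·41 + 0.0539·15 + 0.0759·20 + 0.1703·79 + 0.0631·24 = 83.7154
  x_3 = 0.1771·34 + 0.1513·83 + 0.1633·41 + 1.1028·15 + 0.0546·20 + 0.0859·79 + 0.0752·24 = 51.4956
  x_4 = 0.1686·34 + 0.0656·83 + 0.1429·41 + 0.0778·15 + 1.0616·20 + 0.1007·79 + 0.1185·24 = 50.2283
  x_5 = 0.1134·34 + 0.0602·83 + 0.1593·41 + 0.0657·15 + 0.0563·20 + 1.1314·79 + 0.1154·24 = 109.6440
  x_6 = 0.1612·34 + 0.1556·83 + 0.1484·41 + 0.0555·15 + 0.1452·20 + 0.1414·79 + 1.0745·24 = 65.1740
Output multipliers (column sums of L):
  Mining: 2.1847
  Finance: 1.8800
  Textiles: 2.0338
  Agriculture: 1.5218
  Healthcare: 1.6701
  Electronics: 1.8793
  Transport: 1.7285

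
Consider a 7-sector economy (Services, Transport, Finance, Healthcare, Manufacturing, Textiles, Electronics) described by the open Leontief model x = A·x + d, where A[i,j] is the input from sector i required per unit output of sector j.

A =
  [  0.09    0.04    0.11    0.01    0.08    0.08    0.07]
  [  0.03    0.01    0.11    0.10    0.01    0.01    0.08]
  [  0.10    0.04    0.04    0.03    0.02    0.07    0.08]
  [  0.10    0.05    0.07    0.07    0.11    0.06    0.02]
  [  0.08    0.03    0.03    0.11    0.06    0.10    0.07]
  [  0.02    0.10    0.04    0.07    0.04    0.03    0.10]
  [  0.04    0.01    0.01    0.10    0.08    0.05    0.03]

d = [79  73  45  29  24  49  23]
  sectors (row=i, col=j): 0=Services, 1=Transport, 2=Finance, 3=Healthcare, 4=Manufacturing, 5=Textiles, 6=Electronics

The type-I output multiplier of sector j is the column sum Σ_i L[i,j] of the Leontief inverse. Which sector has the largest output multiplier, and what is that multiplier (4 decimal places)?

Form M = I − A:
  [  0.91   -0.04   -0.11   -0.01   -0.08   -0.08   -0.07]
  [ -0.03    0.99   -0.11   -0.10   -0.01   -0.01   -0.08]
  [ -0.10   -0.04    0.96   -0.03   -0.02   -0.07   -0.08]
  [ -0.10   -0.05   -0.07    0.93   -0.11   -0.06   -0.02]
  [ -0.08   -0.03   -0.03   -0.11    0.94   -0.10   -0.07]
  [ -0.02   -0.10   -0.04   -0.07   -0.04    0.97   -0.10]
  [ -0.04   -0.01   -0.01   -0.10   -0.08   -0.05    0.97]
Leontief inverse L = M⁻¹:
  [  1.1446    0.0738    0.1548    0.0632    0.1251    0.1296    0.1252]
  [  0.0750    1.0331    0.1416    0.1378    0.0481    0.0464    0.1134]
  [  0.1414    0.0667    1.0783    0.0715    0.0589    0.1069    0.1214]
  [  0.1596    0.0851    0.1206    1.1255    0.1599    0.1127    0.0748]
  [  0.1356    0.0671    0.0777    0.1671    1.1139    0.1489    0.1209]
  [  0.0626    0.1233    0.0785    0.1211    0.0797    1.0659    0.1393]
  [  0.0803    0.0350    0.0418    0.1408    0.1187    0.0858    1.0634]
Total output x = L · d:
  x_0 = 1.1446·79 + 0.0738·73 + 0.1548·45 + 0.0632·29 + 0.1251·24 + 0.1296·49 + 0.1252·23 = 116.8499
  x_1 = 0.0750·79 + 1.0331·73 + 0.1416·45 + 0.1378·29 + 0.0481·24 + 0.0464·49 + 0.1134·23 = 97.7505
  x_2 = 0.1414·79 + 0.0667·73 + 1.0783·45 + 0.0715·29 + 0.0589·24 + 0.1069·49 + 0.1214·23 = 76.0863
  x_3 = 0.1596·79 + 0.0851·73 + 0.1206·45 + 1.1255·29 + 0.1599·24 + 0.1127·49 + 0.0748·23 = 67.9679
  x_4 = 0.1356·79 + 0.0671·73 + 0.0777·45 + 0.1671·29 + 1.1139·24 + 0.1489·49 + 0.1209·23 = 60.7651
  x_5 = 0.0626·79 + 0.1233·73 + 0.0785·45 + 0.1211·29 + 0.0797·24 + 1.0659·49 + 0.1393·23 = 78.3316
  x_6 = 0.0803·79 + 0.0350·73 + 0.0418·45 + 0.1408·29 + 0.1187·24 + 0.0858·49 + 1.0634·23 = 46.3783
Output multipliers (column sums of L):
  Services: 1.7991
  Transport: 1.4842
  Finance: 1.6934
  Healthcare: 1.8272
  Manufacturing: 1.7044
  Textiles: 1.6962
  Electronics: 1.7584

Healthcare (1.8272)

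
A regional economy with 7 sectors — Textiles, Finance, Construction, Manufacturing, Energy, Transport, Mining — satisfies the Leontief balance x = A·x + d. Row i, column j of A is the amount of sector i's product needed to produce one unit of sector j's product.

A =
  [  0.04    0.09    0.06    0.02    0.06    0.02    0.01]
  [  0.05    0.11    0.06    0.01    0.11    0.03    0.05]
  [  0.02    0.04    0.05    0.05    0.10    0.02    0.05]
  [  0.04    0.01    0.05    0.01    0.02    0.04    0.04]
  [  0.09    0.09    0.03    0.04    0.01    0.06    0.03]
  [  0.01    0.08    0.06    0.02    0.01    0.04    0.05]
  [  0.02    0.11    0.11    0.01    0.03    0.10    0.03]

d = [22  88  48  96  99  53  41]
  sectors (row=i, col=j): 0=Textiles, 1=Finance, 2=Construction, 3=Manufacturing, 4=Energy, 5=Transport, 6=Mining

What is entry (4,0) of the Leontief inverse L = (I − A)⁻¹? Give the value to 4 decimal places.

L[4,0] = 0.1098

Form M = I − A:
  [  0.96   -0.09   -0.06   -0.02   -0.06   -0.02   -0.01]
  [ -0.05    0.89   -0.06   -0.01   -0.11   -0.03   -0.05]
  [ -0.02   -0.04    0.95   -0.05   -0.10   -0.02   -0.05]
  [ -0.04   -0.01   -0.05    0.99   -0.02   -0.04   -0.04]
  [ -0.09   -0.09   -0.03   -0.04    0.99   -0.06   -0.03]
  [ -0.01   -0.08   -0.06   -0.02   -0.01    0.96   -0.05]
  [ -0.02   -0.11   -0.11   -0.01   -0.03   -0.10    0.97]
Leontief inverse L = M⁻¹:
  [  1.0607    0.1273    0.0851    0.0316    0.0889    0.0376    0.0279]
  [  0.0798    1.1657    0.0970    0.0262    0.1475    0.0582    0.0746]
  [  0.0427    0.0784    1.0782    0.0627    0.1240    0.0433    0.0687]
  [  0.0507    0.0346    0.0695    1.0181    0.0366    0.0537    0.0518]
  [  0.1098    0.1331    0.0617    0.0509    1.0411    0.0801    0.0496]
  [  0.0248    0.1138    0.0861    0.0295    0.0362    1.0580    0.0674]
  [  0.0422    0.1599    0.1465    0.0258    0.0689    0.1244    1.0568]
Total output x = L · d:
  x_0 = 1.0607·22 + 0.1273·88 + 0.0851·48 + 0.0316·96 + 0.0889·99 + 0.0376·53 + 0.0279·41 = 53.5933
  x_1 = 0.0798·22 + 1.1657·88 + 0.0970·48 + 0.0262·96 + 0.1475·99 + 0.0582·53 + 0.0746·41 = 132.2517
  x_2 = 0.0427·22 + 0.0784·88 + 1.0782·48 + 0.0627·96 + 0.1240·99 + 0.0433·53 + 0.0687·41 = 82.9968
  x_3 = 0.0507·22 + 0.0346·88 + 0.0695·48 + 1.0181·96 + 0.0366·99 + 0.0537·53 + 0.0518·41 = 113.8290
  x_4 = 0.1098·22 + 0.1331·88 + 0.0617·48 + 0.0509·96 + 1.0411·99 + 0.0801·53 + 0.0496·41 = 131.3168
  x_5 = 0.0248·22 + 0.1138·88 + 0.0861·48 + 0.0295·96 + 0.0362·99 + 1.0580·53 + 0.0674·41 = 79.9465
  x_6 = 0.0422·22 + 0.1599·88 + 0.1465·48 + 0.0258·96 + 0.0689·99 + 0.1244·53 + 1.0568·41 = 81.2594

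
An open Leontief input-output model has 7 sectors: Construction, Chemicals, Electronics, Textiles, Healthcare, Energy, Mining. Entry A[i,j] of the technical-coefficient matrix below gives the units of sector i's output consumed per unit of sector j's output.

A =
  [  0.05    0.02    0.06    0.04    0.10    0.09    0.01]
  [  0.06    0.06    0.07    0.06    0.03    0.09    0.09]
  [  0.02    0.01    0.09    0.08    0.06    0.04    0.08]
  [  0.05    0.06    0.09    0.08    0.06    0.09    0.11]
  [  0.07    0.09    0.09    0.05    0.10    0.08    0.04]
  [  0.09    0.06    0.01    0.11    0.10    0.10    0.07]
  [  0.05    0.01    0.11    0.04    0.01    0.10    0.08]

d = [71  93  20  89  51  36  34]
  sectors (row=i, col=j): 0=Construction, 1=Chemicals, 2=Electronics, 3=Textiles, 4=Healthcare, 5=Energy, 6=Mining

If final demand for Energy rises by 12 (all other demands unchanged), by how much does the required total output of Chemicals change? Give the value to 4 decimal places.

1.9451

Form M = I − A:
  [  0.95   -0.02   -0.06   -0.04   -0.10   -0.09   -0.01]
  [ -0.06    0.94   -0.07   -0.06   -0.03   -0.09   -0.09]
  [ -0.02   -0.01    0.91   -0.08   -0.06   -0.04   -0.08]
  [ -0.05   -0.06   -0.09    0.92   -0.06   -0.09   -0.11]
  [ -0.07   -0.09   -0.09   -0.05    0.90   -0.08   -0.04]
  [ -0.09   -0.06   -0.01   -0.11   -0.10    0.90   -0.07]
  [ -0.05   -0.01   -0.11   -0.04   -0.01   -0.10    0.92]
Leontief inverse L = M⁻¹:
  [  1.0913    0.0548    0.1084    0.0889    0.1533    0.1481    0.0552]
  [  0.1076    1.0951    0.1313    0.1180    0.0848    0.1621    0.1498]
  [  0.0572    0.0392    1.1456    0.1277    0.1048    0.0972    0.1313]
  [  0.1055    0.1022    0.1644    1.1479    0.1240    0.1740    0.1813]
  [  0.1246    0.1347    0.1598    0.1152    1.1667    0.1599    0.1051]
  [  0.1506    0.1093    0.0828    0.1784    0.1715    1.1893    0.1388]
  [  0.0896    0.0374    0.1622    0.0919    0.0585    0.1600    1.1314]
Total output x = L · d:
  x_0 = 1.0913·71 + 0.0548·93 + 0.1084·20 + 0.0889·89 + 0.1533·51 + 0.1481·36 + 0.0552·34 = 107.6782
  x_1 = 0.1076·71 + 1.0951·93 + 0.1313·20 + 0.1180·89 + 0.0848·51 + 0.1621·36 + 0.1498·34 = 137.8683
  x_2 = 0.0572·71 + 0.0392·93 + 1.1456·20 + 0.1277·89 + 0.1048·51 + 0.0972·36 + 0.1313·34 = 55.2889
  x_3 = 0.1055·71 + 0.1022·93 + 0.1644·20 + 1.1479·89 + 0.1240·51 + 0.1740·36 + 0.1813·34 = 141.2006
  x_4 = 0.1246·71 + 0.1347·93 + 0.1598·20 + 0.1152·89 + 1.1667·51 + 0.1599·36 + 0.1051·34 = 103.6607
  x_5 = 0.1506·71 + 0.1093·93 + 0.0828·20 + 0.1784·89 + 0.1715·51 + 1.1893·36 + 0.1388·34 = 94.6749
  x_6 = 0.0896·71 + 0.0374·93 + 0.1622·20 + 0.0919·89 + 0.0585·51 + 0.1600·36 + 1.1314·34 = 68.4744
Δx_1 = L[1,5] · Δd_5 = 0.1621 · 12 = 1.9451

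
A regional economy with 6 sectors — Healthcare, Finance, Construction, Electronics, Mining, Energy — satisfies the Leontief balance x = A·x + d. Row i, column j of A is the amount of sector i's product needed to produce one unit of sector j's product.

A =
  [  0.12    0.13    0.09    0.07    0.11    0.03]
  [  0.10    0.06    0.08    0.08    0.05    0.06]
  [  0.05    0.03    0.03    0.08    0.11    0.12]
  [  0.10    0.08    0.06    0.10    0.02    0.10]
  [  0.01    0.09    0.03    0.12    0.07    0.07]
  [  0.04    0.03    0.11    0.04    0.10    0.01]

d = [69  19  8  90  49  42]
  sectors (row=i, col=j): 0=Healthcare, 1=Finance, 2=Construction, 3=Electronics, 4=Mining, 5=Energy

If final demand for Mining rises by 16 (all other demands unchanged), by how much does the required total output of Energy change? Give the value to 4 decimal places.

2.3171

Form M = I − A:
  [  0.88   -0.13   -0.09   -0.07   -0.11   -0.03]
  [ -0.10    0.94   -0.08   -0.08   -0.05   -0.06]
  [ -0.05   -0.03    0.97   -0.08   -0.11   -0.12]
  [ -0.10   -0.08   -0.06    0.90   -0.02   -0.10]
  [ -0.01   -0.09   -0.03   -0.12    0.93   -0.07]
  [ -0.04   -0.03   -0.11   -0.04   -0.10    0.99]
Leontief inverse L = M⁻¹:
  [  1.1920    0.2034    0.1534    0.1532    0.1836    0.0955]
  [  0.1567    1.1158    0.1313    0.1425    0.1090    0.1104]
  [  0.0956    0.0805    1.0788    0.1396    0.1639    0.1642]
  [  0.1625    0.1380    0.1181    1.1641    0.0819    0.1510]
  [  0.0577    0.1359    0.0751    0.1770    1.1145    0.1158]
  [  0.0759    0.0703    0.1424    0.0909    0.1448    1.0533]
Total output x = L · d:
  x_0 = 1.1920·69 + 0.2034·19 + 0.1534·8 + 0.1532·90 + 0.1836·49 + 0.0955·42 = 114.1337
  x_1 = 0.1567·69 + 1.1158·19 + 0.1313·8 + 0.1425·90 + 0.1090·49 + 0.1104·42 = 55.8601
  x_2 = 0.0956·69 + 0.0805·19 + 1.0788·8 + 0.1396·90 + 0.1639·49 + 0.1642·42 = 44.2532
  x_3 = 0.1625·69 + 0.1380·19 + 0.1181·8 + 1.1641·90 + 0.0819·49 + 0.1510·42 = 129.9025
  x_4 = 0.0577·69 + 0.1359·19 + 0.0751·8 + 0.1770·90 + 1.1145·49 + 0.1158·42 = 82.5710
  x_5 = 0.0759·69 + 0.0703·19 + 0.1424·8 + 0.0909·90 + 0.1448·49 + 1.0533·42 = 67.2346
Δx_5 = L[5,4] · Δd_4 = 0.1448 · 16 = 2.3171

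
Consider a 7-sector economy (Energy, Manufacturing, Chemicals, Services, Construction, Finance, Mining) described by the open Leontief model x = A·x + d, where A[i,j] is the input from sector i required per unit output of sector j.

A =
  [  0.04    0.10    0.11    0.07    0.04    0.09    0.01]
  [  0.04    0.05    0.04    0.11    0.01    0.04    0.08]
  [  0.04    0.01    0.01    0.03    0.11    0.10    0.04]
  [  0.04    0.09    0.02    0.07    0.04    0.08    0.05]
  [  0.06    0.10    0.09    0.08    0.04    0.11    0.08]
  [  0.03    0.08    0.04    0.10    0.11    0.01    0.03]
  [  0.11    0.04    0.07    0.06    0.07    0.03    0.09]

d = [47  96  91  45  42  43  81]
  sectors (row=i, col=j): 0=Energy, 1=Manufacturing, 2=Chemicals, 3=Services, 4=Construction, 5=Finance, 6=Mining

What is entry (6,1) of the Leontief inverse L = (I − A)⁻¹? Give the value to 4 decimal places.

L[6,1] = 0.0963

Form M = I − A:
  [  0.96   -0.10   -0.11   -0.07   -0.04   -0.09   -0.01]
  [ -0.04    0.95   -0.04   -0.11   -0.01   -0.04   -0.08]
  [ -0.04   -0.01    0.99   -0.03   -0.11   -0.10   -0.04]
  [ -0.04   -0.09   -0.02    0.93   -0.04   -0.08   -0.05]
  [ -0.06   -0.10   -0.09   -0.08    0.96   -0.11   -0.08]
  [ -0.03   -0.08   -0.04   -0.10   -0.11    0.99   -0.03]
  [ -0.11   -0.04   -0.07   -0.06   -0.07   -0.03    0.91]
Leontief inverse L = M⁻¹:
  [  1.0751    0.1502    0.1454    0.1293    0.0882    0.1403    0.0509]
  [  0.0736    1.0925    0.0711    0.1570    0.0466    0.0794    0.1153]
  [  0.0712    0.0563    1.0462    0.0783    0.1480    0.1394    0.0736]
  [  0.0735    0.1368    0.0545    1.1240    0.0777    0.1198    0.0878]
  [  0.1080    0.1628    0.1377    0.1530    1.0990    0.1688    0.1321]
  [  0.0655    0.1299    0.0768    0.1539    0.1460    1.0599    0.0717]
  [  0.1540    0.0963    0.1179    0.1195    0.1186    0.0870    1.1341]
Total output x = L · d:
  x_0 = 1.0751·47 + 0.1502·96 + 0.1454·91 + 0.1293·45 + 0.0882·42 + 0.1403·43 + 0.0509·81 = 97.8606
  x_1 = 0.0736·47 + 1.0925·96 + 0.0711·91 + 0.1570·45 + 0.0466·42 + 0.0794·43 + 0.1153·81 = 136.5866
  x_2 = 0.0712·47 + 0.0563·96 + 1.0462·91 + 0.0783·45 + 0.1480·42 + 0.1394·43 + 0.0736·81 = 125.6584
  x_3 = 0.0735·47 + 0.1368·96 + 0.0545·91 + 1.1240·45 + 0.0777·42 + 0.1198·43 + 0.0878·81 = 87.6427
  x_4 = 0.1080·47 + 0.1628·96 + 0.1377·91 + 0.1530·45 + 1.0990·42 + 0.1688·43 + 0.1321·81 = 104.2431
  x_5 = 0.0655·47 + 0.1299·96 + 0.0768·91 + 0.1539·45 + 0.1460·42 + 1.0599·43 + 0.0717·81 = 86.9852
  x_6 = 0.1540·47 + 0.0963·96 + 0.1179·91 + 0.1195·45 + 0.1186·42 + 0.0870·43 + 1.1341·81 = 133.1751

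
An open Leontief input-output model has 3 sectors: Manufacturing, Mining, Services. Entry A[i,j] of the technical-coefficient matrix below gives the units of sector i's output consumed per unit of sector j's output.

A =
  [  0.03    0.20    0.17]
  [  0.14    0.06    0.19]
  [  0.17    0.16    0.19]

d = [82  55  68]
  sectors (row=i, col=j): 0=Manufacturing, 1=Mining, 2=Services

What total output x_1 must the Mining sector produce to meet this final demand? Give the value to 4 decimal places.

104.3556

Form M = I − A:
  [  0.97   -0.20   -0.17]
  [ -0.14    0.94   -0.19]
  [ -0.17   -0.16    0.81]
Leontief inverse L = M⁻¹:
  [  1.1264    0.2915    0.3048]
  [  0.2245    1.1662    0.3207]
  [  0.2808    0.2915    1.3619]
Total output x = L · d:
  x_0 = 1.1264·82 + 0.2915·55 + 0.3048·68 = 129.1280
  x_1 = 0.2245·82 + 1.1662·55 + 0.3207·68 = 104.3556
  x_2 = 0.2808·82 + 0.2915·55 + 1.3619·68 = 131.6650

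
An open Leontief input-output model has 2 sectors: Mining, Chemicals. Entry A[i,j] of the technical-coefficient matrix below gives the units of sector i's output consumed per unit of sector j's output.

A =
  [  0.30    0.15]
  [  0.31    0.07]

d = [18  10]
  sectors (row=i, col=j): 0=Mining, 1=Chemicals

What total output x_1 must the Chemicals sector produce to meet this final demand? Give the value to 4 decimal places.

20.8106

Form M = I − A:
  [  0.70   -0.15]
  [ -0.31    0.93]
Leontief inverse L = M⁻¹:
  [  1.5385    0.2481]
  [  0.5128    1.1580]
Total output x = L · d:
  x_0 = 1.5385·18 + 0.2481·10 = 30.1737
  x_1 = 0.5128·18 + 1.1580·10 = 20.8106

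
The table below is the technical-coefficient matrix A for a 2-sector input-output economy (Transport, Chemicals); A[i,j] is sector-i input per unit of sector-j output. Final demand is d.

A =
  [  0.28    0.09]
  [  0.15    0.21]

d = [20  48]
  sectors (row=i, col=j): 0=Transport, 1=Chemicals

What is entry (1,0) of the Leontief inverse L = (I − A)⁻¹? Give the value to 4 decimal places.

Form M = I − A:
  [  0.72   -0.09]
  [ -0.15    0.79]
Leontief inverse L = M⁻¹:
  [  1.4227    0.1621]
  [  0.2701    1.2966]
Total output x = L · d:
  x_0 = 1.4227·20 + 0.1621·48 = 36.2327
  x_1 = 0.2701·20 + 1.2966·48 = 67.6391

L[1,0] = 0.2701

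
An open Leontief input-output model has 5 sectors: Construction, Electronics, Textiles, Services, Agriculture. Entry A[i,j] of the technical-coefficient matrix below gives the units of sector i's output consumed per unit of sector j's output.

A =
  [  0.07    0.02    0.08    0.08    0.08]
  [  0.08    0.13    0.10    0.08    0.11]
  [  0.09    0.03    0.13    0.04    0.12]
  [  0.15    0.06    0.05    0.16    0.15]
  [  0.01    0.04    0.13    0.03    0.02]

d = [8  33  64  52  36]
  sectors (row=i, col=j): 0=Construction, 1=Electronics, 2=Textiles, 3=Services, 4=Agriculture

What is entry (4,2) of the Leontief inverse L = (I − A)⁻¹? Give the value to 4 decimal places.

Form M = I − A:
  [  0.93   -0.02   -0.08   -0.08   -0.08]
  [ -0.08    0.87   -0.10   -0.08   -0.11]
  [ -0.09   -0.03    0.87   -0.04   -0.12]
  [ -0.15   -0.06   -0.05    0.84   -0.15]
  [ -0.01   -0.04   -0.13   -0.03    0.98]
Leontief inverse L = M⁻¹:
  [  1.1130    0.0446    0.1340    0.1213    0.1308]
  [  0.1440    1.1775    0.1848    0.1414    0.1882]
  [  0.1363    0.0583    1.1998    0.0820    0.1771]
  [  0.2247    0.1062    0.1393    1.2371    0.2367]
  [  0.0422    0.0595    0.1723    0.0558    1.0602]
Total output x = L · d:
  x_0 = 1.1130·8 + 0.0446·33 + 0.1340·64 + 0.1213·52 + 0.1308·36 = 29.9697
  x_1 = 0.1440·8 + 1.1775·33 + 0.1848·64 + 0.1414·52 + 0.1882·36 = 65.9664
  x_2 = 0.1363·8 + 0.0583·33 + 1.1998·64 + 0.0820·52 + 0.1771·36 = 90.4441
  x_3 = 0.2247·8 + 0.1062·33 + 0.1393·64 + 1.2371·52 + 0.2367·36 = 87.0655
  x_4 = 0.0422·8 + 0.0595·33 + 0.1723·64 + 0.0558·52 + 1.0602·36 = 54.3960

L[4,2] = 0.1723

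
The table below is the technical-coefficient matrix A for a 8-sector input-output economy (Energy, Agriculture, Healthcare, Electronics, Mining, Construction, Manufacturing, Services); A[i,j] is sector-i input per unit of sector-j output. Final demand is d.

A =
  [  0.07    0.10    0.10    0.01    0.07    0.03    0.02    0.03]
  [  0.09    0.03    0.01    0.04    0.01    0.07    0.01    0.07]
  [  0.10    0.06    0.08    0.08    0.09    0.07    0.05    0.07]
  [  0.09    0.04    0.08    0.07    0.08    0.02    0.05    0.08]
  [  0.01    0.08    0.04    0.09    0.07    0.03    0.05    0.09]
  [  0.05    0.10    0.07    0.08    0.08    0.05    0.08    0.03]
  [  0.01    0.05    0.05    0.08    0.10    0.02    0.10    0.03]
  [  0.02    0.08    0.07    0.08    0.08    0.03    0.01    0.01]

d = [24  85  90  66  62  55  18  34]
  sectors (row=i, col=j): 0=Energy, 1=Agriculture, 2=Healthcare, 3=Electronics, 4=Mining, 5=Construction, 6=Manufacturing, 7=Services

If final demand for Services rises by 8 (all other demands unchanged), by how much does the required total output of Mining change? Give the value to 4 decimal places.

Form M = I − A:
  [  0.93   -0.10   -0.10   -0.01   -0.07   -0.03   -0.02   -0.03]
  [ -0.09    0.97   -0.01   -0.04   -0.01   -0.07   -0.01   -0.07]
  [ -0.10   -0.06    0.92   -0.08   -0.09   -0.07   -0.05   -0.07]
  [ -0.09   -0.04   -0.08    0.93   -0.08   -0.02   -0.05   -0.08]
  [ -0.01   -0.08   -0.04   -0.09    0.93   -0.03   -0.05   -0.09]
  [ -0.05   -0.10   -0.07   -0.08   -0.08    0.95   -0.08   -0.03]
  [ -0.01   -0.05   -0.05   -0.08   -0.10   -0.02    0.90   -0.03]
  [ -0.02   -0.08   -0.07   -0.08   -0.08   -0.03   -0.01    0.99]
Leontief inverse L = M⁻¹:
  [  1.1187    0.1527    0.1473    0.0597    0.1229    0.0660    0.0516    0.0747]
  [  0.1249    1.0740    0.0506    0.0764    0.0526    0.0939    0.0341    0.0981]
  [  0.1635    0.1360    1.1509    0.1526    0.1700    0.1148    0.0987    0.1302]
  [  0.1431    0.1037    0.1408    1.1317    0.1487    0.0571    0.0898    0.1310]
  [  0.0561    0.1326    0.0893    0.1477    1.1286    0.0630    0.0857    0.1364]
  [  0.1072    0.1634    0.1290    0.1458    0.1496    1.0907    0.1257    0.0862]
  [  0.0519    0.1007    0.0974    0.1379    0.1599    0.0506    1.1407    0.0774]
  [  0.0641    0.1246    0.1119    0.1274    0.1281    0.0603    0.0403    1.0538]
Total output x = L · d:
  x_0 = 1.1187·24 + 0.1527·85 + 0.1473·90 + 0.0597·66 + 0.1229·62 + 0.0660·55 + 0.0516·18 + 0.0747·34 = 71.7372
  x_1 = 0.1249·24 + 1.0740·85 + 0.0506·90 + 0.0764·66 + 0.0526·62 + 0.0939·55 + 0.0341·18 + 0.0981·34 = 116.2636
  x_2 = 0.1635·24 + 0.1360·85 + 1.1509·90 + 0.1526·66 + 0.1700·62 + 0.1148·55 + 0.0987·18 + 0.1302·34 = 152.1875
  x_3 = 0.1431·24 + 0.1037·85 + 0.1408·90 + 1.1317·66 + 0.1487·62 + 0.0571·55 + 0.0898·18 + 0.1310·34 = 118.0406
  x_4 = 0.0561·24 + 0.1326·85 + 0.0893·90 + 0.1477·66 + 1.1286·62 + 0.0630·55 + 0.0857·18 + 0.1364·34 = 110.0309
  x_5 = 0.1072·24 + 0.1634·85 + 0.1290·90 + 0.1458·66 + 0.1496·62 + 1.0907·55 + 0.1257·18 + 0.0862·34 = 112.1552
  x_6 = 0.0519·24 + 0.1007·85 + 0.0974·90 + 0.1379·66 + 0.1599·62 + 0.0506·55 + 1.1407·18 + 0.0774·34 = 63.5355
  x_7 = 0.0641·24 + 0.1246·85 + 0.1119·90 + 0.1274·66 + 0.1281·62 + 0.0603·55 + 0.0403·18 + 1.0538·34 = 78.4189
Δx_4 = L[4,7] · Δd_7 = 0.1364 · 8 = 1.0915

1.0915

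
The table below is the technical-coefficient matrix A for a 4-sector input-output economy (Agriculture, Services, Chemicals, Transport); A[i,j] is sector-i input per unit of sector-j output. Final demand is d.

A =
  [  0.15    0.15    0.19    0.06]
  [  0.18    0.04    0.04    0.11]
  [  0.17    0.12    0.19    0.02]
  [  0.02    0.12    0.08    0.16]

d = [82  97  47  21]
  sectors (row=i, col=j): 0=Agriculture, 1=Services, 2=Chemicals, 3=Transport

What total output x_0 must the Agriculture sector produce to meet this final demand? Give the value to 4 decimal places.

150.5130

Form M = I − A:
  [  0.85   -0.15   -0.19   -0.06]
  [ -0.18    0.96   -0.04   -0.11]
  [ -0.17   -0.12    0.81   -0.02]
  [ -0.02   -0.12   -0.08    0.84]
Leontief inverse L = M⁻¹:
  [  1.3014    0.2617    0.3315    0.1351]
  [  0.2685    1.1217    0.1351    0.1693]
  [  0.3154    0.2257    1.3280    0.0837]
  [  0.0994    0.1880    0.1537    1.2258]
Total output x = L · d:
  x_0 = 1.3014·82 + 0.2617·97 + 0.3315·47 + 0.1351·21 = 150.5130
  x_1 = 0.2685·82 + 1.1217·97 + 0.1351·47 + 0.1693·21 = 140.7267
  x_2 = 0.3154·82 + 0.2257·97 + 1.3280·47 + 0.0837·21 = 111.9276
  x_3 = 0.0994·82 + 0.1880·97 + 0.1537·47 + 1.2258·21 = 59.3472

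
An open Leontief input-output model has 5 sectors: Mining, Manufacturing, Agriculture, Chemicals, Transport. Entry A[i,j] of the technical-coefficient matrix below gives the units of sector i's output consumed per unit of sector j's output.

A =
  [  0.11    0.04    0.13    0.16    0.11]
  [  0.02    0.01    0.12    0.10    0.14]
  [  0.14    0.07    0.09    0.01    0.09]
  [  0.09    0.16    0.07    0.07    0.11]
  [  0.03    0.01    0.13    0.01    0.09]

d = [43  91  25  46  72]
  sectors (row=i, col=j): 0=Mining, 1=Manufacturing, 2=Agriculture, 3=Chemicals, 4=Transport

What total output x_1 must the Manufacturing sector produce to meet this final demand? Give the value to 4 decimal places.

Form M = I − A:
  [  0.89   -0.04   -0.13   -0.16   -0.11]
  [ -0.02    0.99   -0.12   -0.10   -0.14]
  [ -0.14   -0.07    0.91   -0.01   -0.09]
  [ -0.09   -0.16   -0.07    0.93   -0.11]
  [ -0.03   -0.01   -0.13   -0.01    0.91]
Leontief inverse L = M⁻¹:
  [  1.1915    0.1022    0.2306    0.2207    0.2092]
  [  0.0732    1.0494    0.1880    0.1296    0.2046]
  [  0.1975    0.1018    1.1683    0.0592    0.1622]
  [  0.1510    0.2018    0.1637    1.1269    0.2017]
  [  0.0700    0.0317    0.1784    0.0295    1.1334]
Total output x = L · d:
  x_0 = 1.1915·43 + 0.1022·91 + 0.2306·25 + 0.2207·46 + 0.2092·72 = 91.5218
  x_1 = 0.0732·43 + 1.0494·91 + 0.1880·25 + 0.1296·46 + 0.2046·72 = 124.0308
  x_2 = 0.1975·43 + 0.1018·91 + 1.1683·25 + 0.0592·46 + 0.1622·72 = 61.3701
  x_3 = 0.1510·43 + 0.2018·91 + 0.1637·25 + 1.1269·46 + 0.2017·72 = 95.3145
  x_4 = 0.0700·43 + 0.0317·91 + 0.1784·25 + 0.0295·46 + 1.1334·72 = 93.3156

124.0308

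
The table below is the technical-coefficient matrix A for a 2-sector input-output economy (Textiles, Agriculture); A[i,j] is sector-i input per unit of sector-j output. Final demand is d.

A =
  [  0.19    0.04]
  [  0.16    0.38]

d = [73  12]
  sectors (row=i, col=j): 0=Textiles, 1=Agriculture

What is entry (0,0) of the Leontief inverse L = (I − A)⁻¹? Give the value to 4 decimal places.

Form M = I − A:
  [  0.81   -0.04]
  [ -0.16    0.62]
Leontief inverse L = M⁻¹:
  [  1.2505    0.0807]
  [  0.3227    1.6337]
Total output x = L · d:
  x_0 = 1.2505·73 + 0.0807·12 = 92.2549
  x_1 = 0.3227·73 + 1.6337·12 = 43.1626

L[0,0] = 1.2505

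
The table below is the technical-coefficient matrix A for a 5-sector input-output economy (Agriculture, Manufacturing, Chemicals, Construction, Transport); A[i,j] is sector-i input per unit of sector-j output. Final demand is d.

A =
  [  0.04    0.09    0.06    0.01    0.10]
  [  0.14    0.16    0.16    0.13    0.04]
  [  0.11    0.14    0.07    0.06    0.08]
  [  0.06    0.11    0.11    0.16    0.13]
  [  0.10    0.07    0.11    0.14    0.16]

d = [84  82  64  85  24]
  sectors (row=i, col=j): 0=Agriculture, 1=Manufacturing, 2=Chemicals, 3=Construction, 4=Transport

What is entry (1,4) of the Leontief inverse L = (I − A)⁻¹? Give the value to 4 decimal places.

Form M = I − A:
  [  0.96   -0.09   -0.06   -0.01   -0.10]
  [ -0.14    0.84   -0.16   -0.13   -0.04]
  [ -0.11   -0.14    0.93   -0.06   -0.08]
  [ -0.06   -0.11   -0.11    0.84   -0.13]
  [ -0.10   -0.07   -0.11   -0.14    0.84]
Leontief inverse L = M⁻¹:
  [  1.1015    0.1625    0.1270    0.0744    0.1625]
  [  0.2575    1.3132    0.2915    0.2538    0.1602]
  [  0.1978    0.2503    1.1694    0.1530    0.1705]
  [  0.1703    0.2478    0.2363    1.2901    0.2542]
  [  0.2069    0.2029    0.2319    0.2651    1.2879]
Total output x = L · d:
  x_0 = 1.1015·84 + 0.1625·82 + 0.1270·64 + 0.0744·85 + 0.1625·24 = 124.2033
  x_1 = 0.2575·84 + 1.3132·82 + 0.2915·64 + 0.2538·85 + 0.1602·24 = 173.3926
  x_2 = 0.1978·84 + 0.2503·82 + 1.1694·64 + 0.1530·85 + 0.1705·24 = 129.0873
  x_3 = 0.1703·84 + 0.2478·82 + 0.2363·64 + 1.2901·85 + 0.2542·24 = 165.5040
  x_4 = 0.2069·84 + 0.2029·82 + 0.2319·64 + 0.2651·85 + 1.2879·24 = 102.2952

L[1,4] = 0.1602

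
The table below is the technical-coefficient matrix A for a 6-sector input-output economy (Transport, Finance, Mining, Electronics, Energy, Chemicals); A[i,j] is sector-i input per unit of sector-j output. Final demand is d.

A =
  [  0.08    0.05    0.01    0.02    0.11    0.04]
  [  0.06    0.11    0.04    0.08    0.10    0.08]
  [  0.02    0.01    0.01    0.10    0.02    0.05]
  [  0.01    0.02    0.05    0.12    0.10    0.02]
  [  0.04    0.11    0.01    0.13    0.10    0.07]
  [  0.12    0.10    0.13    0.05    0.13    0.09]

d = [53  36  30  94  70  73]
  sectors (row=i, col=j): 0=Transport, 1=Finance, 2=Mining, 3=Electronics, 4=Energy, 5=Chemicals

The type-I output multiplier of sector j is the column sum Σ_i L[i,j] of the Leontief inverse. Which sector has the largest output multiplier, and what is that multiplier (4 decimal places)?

Energy (1.9542)

Form M = I − A:
  [  0.92   -0.05   -0.01   -0.02   -0.11   -0.04]
  [ -0.06    0.89   -0.04   -0.08   -0.10   -0.08]
  [ -0.02   -0.01    0.99   -0.10   -0.02   -0.05]
  [ -0.01   -0.02   -0.05    0.88   -0.10   -0.02]
  [ -0.04   -0.11   -0.01   -0.13    0.90   -0.07]
  [ -0.12   -0.10   -0.13   -0.05   -0.13    0.91]
Leontief inverse L = M⁻¹:
  [  1.1110    0.0927    0.0295    0.0655    0.1645    0.0727]
  [  0.1042    1.1704    0.0747    0.1511    0.1798    0.1287]
  [  0.0371    0.0311    1.0279    0.1325    0.0554    0.0680]
  [  0.0303    0.0525    0.0694    1.1743    0.1483    0.0470]
  [  0.0806    0.1685    0.0450    0.2032    1.1800    0.1161]
  [  0.1764    0.1722    0.1692    0.1377    0.2261    1.1515]
Total output x = L · d:
  x_0 = 1.1110·53 + 0.0927·36 + 0.0295·30 + 0.0655·94 + 0.1645·70 + 0.0727·73 = 86.0821
  x_1 = 0.1042·53 + 1.1704·36 + 0.0747·30 + 0.1511·94 + 0.1798·70 + 0.1287·73 = 86.0885
  x_2 = 0.0371·53 + 0.0311·36 + 1.0279·30 + 0.1325·94 + 0.0554·70 + 0.0680·73 = 55.2222
  x_3 = 0.0303·53 + 0.0525·36 + 0.0694·30 + 1.1743·94 + 0.1483·70 + 0.0470·73 = 129.7720
  x_4 = 0.0806·53 + 0.1685·36 + 0.0450·30 + 0.2032·94 + 1.1800·70 + 0.1161·73 = 121.8642
  x_5 = 0.1764·53 + 0.1722·36 + 0.1692·30 + 0.1377·94 + 0.2261·70 + 1.1515·73 = 133.4599
Output multipliers (column sums of L):
  Transport: 1.5396
  Finance: 1.6874
  Mining: 1.4157
  Electronics: 1.8643
  Energy: 1.9542
  Chemicals: 1.5840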